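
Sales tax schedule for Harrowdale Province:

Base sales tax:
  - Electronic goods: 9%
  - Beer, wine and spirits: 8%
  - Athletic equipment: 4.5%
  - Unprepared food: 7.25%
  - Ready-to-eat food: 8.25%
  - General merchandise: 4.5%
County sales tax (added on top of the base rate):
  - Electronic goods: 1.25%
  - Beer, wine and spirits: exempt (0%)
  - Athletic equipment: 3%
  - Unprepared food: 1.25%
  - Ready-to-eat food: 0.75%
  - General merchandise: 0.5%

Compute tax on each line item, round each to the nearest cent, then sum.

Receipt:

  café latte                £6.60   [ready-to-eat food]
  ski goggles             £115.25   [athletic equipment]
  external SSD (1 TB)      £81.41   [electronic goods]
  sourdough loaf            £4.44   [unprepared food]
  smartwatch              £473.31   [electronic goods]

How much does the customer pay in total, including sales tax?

Café latte £6.60: ready-to-eat food → 8.25% + 0.75% county = 9% → £0.59
Ski goggles £115.25: athletic equipment → 4.5% + 3% county = 7.5% → £8.64
External SSD (1 TB) £81.41: electronic goods → 9% + 1.25% county = 10.25% → £8.34
Sourdough loaf £4.44: unprepared food → 7.25% + 1.25% county = 8.5% → £0.38
Smartwatch £473.31: electronic goods → 9% + 1.25% county = 10.25% → £48.51
Subtotal = £681.01; tax = £66.46; total due = £747.47

£747.47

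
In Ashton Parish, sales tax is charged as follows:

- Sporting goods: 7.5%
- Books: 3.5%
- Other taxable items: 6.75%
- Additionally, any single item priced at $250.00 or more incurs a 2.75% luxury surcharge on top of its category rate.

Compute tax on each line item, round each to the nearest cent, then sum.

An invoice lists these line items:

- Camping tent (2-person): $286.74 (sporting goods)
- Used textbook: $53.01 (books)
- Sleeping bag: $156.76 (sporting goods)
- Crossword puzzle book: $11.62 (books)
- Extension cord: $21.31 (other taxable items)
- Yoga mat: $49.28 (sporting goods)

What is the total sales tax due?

Camping tent (2-person) $286.74: sporting goods → 7.5% + 2.75% surcharge = 10.25% → $29.39
Used textbook $53.01: books → 3.5% → $1.86
Sleeping bag $156.76: sporting goods → 7.5% → $11.76
Crossword puzzle book $11.62: books → 3.5% → $0.41
Extension cord $21.31: other taxable items → 6.75% → $1.44
Yoga mat $49.28: sporting goods → 7.5% → $3.70
Total tax = $29.39 + $1.86 + $11.76 + $0.41 + $1.44 + $3.70 = $48.56

$48.56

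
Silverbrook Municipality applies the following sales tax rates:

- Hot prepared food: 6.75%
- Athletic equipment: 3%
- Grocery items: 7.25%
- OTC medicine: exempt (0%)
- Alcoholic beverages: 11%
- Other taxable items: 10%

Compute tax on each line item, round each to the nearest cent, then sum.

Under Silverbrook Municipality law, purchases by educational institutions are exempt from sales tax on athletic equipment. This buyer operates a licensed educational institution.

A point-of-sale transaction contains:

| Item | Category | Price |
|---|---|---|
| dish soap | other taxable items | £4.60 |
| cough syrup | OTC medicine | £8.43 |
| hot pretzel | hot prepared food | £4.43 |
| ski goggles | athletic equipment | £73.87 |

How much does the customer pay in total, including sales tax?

£92.09

Dish soap £4.60: other taxable items → 10% → £0.46
Cough syrup £8.43: OTC medicine → 0% → £0.00
Hot pretzel £4.43: hot prepared food → 6.75% → £0.30
Ski goggles £73.87: athletic equipment, buyer-exempt → 0% → £0.00
Subtotal = £91.33; tax = £0.76; total due = £92.09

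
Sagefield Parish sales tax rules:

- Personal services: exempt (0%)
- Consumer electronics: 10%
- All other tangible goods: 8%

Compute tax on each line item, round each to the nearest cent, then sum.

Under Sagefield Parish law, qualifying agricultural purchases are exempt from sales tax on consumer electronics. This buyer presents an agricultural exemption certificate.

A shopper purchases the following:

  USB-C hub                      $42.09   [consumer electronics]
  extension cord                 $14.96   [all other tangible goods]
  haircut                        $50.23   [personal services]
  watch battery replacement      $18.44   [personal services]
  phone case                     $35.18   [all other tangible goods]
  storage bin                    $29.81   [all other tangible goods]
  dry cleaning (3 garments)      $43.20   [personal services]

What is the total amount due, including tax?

USB-C hub $42.09: consumer electronics, buyer-exempt → 0% → $0.00
Extension cord $14.96: all other tangible goods → 8% → $1.20
Haircut $50.23: personal services → 0% → $0.00
Watch battery replacement $18.44: personal services → 0% → $0.00
Phone case $35.18: all other tangible goods → 8% → $2.81
Storage bin $29.81: all other tangible goods → 8% → $2.38
Dry cleaning (3 garments) $43.20: personal services → 0% → $0.00
Subtotal = $233.91; tax = $6.39; total due = $240.30

$240.30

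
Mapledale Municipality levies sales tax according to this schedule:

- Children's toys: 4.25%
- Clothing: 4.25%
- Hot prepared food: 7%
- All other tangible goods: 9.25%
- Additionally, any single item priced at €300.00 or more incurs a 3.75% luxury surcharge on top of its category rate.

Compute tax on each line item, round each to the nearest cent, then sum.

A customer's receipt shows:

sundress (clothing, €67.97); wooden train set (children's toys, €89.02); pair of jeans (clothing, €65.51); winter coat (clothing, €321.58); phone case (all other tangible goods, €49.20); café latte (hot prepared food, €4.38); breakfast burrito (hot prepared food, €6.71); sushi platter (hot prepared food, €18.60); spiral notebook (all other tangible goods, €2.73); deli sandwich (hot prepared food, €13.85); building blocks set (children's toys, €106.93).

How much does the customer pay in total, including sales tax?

€794.05

Sundress €67.97: clothing → 4.25% → €2.89
Wooden train set €89.02: children's toys → 4.25% → €3.78
Pair of jeans €65.51: clothing → 4.25% → €2.78
Winter coat €321.58: clothing → 4.25% + 3.75% surcharge = 8% → €25.73
Phone case €49.20: all other tangible goods → 9.25% → €4.55
Café latte €4.38: hot prepared food → 7% → €0.31
Breakfast burrito €6.71: hot prepared food → 7% → €0.47
Sushi platter €18.60: hot prepared food → 7% → €1.30
Spiral notebook €2.73: all other tangible goods → 9.25% → €0.25
Deli sandwich €13.85: hot prepared food → 7% → €0.97
Building blocks set €106.93: children's toys → 4.25% → €4.54
Subtotal = €746.48; tax = €47.57; total due = €794.05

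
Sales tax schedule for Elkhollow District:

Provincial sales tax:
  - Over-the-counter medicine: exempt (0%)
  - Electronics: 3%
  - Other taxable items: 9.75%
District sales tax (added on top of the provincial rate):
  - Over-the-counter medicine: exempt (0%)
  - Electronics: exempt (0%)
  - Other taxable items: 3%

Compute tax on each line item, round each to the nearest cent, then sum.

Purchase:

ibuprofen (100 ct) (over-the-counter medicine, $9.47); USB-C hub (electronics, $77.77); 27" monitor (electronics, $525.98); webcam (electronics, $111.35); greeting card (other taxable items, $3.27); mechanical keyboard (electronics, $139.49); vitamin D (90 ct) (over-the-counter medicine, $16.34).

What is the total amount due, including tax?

Ibuprofen (100 ct) $9.47: over-the-counter medicine → 0% + 0% district = 0% → $0.00
USB-C hub $77.77: electronics → 3% + 0% district = 3% → $2.33
27" monitor $525.98: electronics → 3% + 0% district = 3% → $15.78
Webcam $111.35: electronics → 3% + 0% district = 3% → $3.34
Greeting card $3.27: other taxable items → 9.75% + 3% district = 12.75% → $0.42
Mechanical keyboard $139.49: electronics → 3% + 0% district = 3% → $4.18
Vitamin D (90 ct) $16.34: over-the-counter medicine → 0% + 0% district = 0% → $0.00
Subtotal = $883.67; tax = $26.05; total due = $909.72

$909.72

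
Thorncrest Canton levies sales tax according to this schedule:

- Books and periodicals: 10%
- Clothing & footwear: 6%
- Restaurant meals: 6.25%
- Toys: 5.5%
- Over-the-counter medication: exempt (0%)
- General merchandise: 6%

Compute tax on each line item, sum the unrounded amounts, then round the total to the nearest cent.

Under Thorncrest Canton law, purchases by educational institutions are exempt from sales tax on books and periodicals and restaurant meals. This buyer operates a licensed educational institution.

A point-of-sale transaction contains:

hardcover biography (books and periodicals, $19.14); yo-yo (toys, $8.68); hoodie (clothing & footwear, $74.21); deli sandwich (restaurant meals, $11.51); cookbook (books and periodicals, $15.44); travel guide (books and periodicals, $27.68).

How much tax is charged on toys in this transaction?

Yo-yo $8.68: toys → 5.5% → $0.4774
Tax on toys: unrounded sum = $0.4774 → $0.48

$0.48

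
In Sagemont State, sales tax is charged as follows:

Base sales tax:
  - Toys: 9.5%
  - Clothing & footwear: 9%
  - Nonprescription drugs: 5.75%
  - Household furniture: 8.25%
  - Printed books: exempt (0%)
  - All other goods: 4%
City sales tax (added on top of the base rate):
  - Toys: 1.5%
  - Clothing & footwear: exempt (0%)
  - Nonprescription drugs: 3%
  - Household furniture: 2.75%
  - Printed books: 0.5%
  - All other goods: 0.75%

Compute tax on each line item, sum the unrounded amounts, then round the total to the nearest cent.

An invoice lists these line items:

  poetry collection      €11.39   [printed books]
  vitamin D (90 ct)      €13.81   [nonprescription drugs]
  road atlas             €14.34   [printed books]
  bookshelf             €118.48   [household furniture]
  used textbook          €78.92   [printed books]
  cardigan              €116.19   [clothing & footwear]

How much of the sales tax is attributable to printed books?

€0.52

Poetry collection €11.39: printed books → 0% + 0.5% city = 0.5% → €0.05695
Road atlas €14.34: printed books → 0% + 0.5% city = 0.5% → €0.0717
Used textbook €78.92: printed books → 0% + 0.5% city = 0.5% → €0.3946
Tax on printed books: unrounded sum = €0.52325 → €0.52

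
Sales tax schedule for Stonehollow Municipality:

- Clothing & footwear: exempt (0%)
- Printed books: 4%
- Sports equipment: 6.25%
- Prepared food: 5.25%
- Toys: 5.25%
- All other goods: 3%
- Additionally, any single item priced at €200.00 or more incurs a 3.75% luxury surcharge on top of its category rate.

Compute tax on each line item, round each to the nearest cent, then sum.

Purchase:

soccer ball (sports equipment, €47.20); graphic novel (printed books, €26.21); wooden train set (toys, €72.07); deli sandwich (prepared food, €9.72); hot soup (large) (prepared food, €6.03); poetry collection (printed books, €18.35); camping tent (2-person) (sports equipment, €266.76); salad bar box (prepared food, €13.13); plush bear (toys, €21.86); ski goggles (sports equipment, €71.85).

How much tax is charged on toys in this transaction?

Wooden train set €72.07: toys → 5.25% → €3.78
Plush bear €21.86: toys → 5.25% → €1.15
Tax on toys = €3.78 + €1.15 = €4.93

€4.93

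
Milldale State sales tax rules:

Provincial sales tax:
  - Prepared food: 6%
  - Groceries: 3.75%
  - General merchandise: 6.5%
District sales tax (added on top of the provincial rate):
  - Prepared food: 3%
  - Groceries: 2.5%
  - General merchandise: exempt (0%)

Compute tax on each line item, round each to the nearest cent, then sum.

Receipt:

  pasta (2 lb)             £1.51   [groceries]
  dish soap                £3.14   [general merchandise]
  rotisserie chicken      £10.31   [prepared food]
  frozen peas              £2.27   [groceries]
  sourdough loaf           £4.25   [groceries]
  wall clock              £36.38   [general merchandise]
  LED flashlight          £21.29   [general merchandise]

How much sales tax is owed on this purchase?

Pasta (2 lb) £1.51: groceries → 3.75% + 2.5% district = 6.25% → £0.09
Dish soap £3.14: general merchandise → 6.5% + 0% district = 6.5% → £0.20
Rotisserie chicken £10.31: prepared food → 6% + 3% district = 9% → £0.93
Frozen peas £2.27: groceries → 3.75% + 2.5% district = 6.25% → £0.14
Sourdough loaf £4.25: groceries → 3.75% + 2.5% district = 6.25% → £0.27
Wall clock £36.38: general merchandise → 6.5% + 0% district = 6.5% → £2.36
LED flashlight £21.29: general merchandise → 6.5% + 0% district = 6.5% → £1.38
Total tax = £0.09 + £0.20 + £0.93 + £0.14 + £0.27 + £2.36 + £1.38 = £5.37

£5.37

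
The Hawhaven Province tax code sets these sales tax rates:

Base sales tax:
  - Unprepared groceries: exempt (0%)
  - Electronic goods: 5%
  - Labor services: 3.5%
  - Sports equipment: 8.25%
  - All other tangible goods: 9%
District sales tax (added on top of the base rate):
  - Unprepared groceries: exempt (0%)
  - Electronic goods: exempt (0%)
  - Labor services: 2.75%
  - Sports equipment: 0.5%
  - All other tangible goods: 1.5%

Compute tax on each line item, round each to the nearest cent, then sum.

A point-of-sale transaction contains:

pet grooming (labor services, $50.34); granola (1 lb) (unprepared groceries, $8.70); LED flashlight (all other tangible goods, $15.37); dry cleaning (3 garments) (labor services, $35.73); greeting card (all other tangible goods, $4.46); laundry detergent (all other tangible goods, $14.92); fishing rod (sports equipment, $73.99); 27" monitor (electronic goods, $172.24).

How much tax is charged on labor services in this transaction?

$5.38

Pet grooming $50.34: labor services → 3.5% + 2.75% district = 6.25% → $3.15
Dry cleaning (3 garments) $35.73: labor services → 3.5% + 2.75% district = 6.25% → $2.23
Tax on labor services = $3.15 + $2.23 = $5.38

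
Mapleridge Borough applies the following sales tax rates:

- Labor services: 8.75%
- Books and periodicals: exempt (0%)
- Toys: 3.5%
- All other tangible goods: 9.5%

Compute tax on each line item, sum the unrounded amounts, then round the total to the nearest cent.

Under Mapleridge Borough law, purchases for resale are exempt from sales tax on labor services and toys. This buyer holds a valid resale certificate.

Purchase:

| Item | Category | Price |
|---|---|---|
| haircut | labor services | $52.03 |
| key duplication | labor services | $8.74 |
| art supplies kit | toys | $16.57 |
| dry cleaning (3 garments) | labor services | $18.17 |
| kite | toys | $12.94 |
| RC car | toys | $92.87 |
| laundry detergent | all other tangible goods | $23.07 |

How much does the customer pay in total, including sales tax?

Haircut $52.03: labor services, buyer-exempt → 0% → $0.00
Key duplication $8.74: labor services, buyer-exempt → 0% → $0.00
Art supplies kit $16.57: toys, buyer-exempt → 0% → $0.00
Dry cleaning (3 garments) $18.17: labor services, buyer-exempt → 0% → $0.00
Kite $12.94: toys, buyer-exempt → 0% → $0.00
RC car $92.87: toys, buyer-exempt → 0% → $0.00
Laundry detergent $23.07: all other tangible goods → 9.5% → $2.19165
Subtotal = $224.39; unrounded tax = $2.19165 → $2.19; total due = $226.58

$226.58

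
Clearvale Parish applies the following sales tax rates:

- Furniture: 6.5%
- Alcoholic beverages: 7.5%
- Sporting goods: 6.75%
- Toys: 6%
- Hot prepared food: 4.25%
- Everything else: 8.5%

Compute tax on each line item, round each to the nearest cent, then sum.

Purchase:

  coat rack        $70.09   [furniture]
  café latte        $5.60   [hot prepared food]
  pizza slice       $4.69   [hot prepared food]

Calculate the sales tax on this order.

$5.00

Coat rack $70.09: furniture → 6.5% → $4.56
Café latte $5.60: hot prepared food → 4.25% → $0.24
Pizza slice $4.69: hot prepared food → 4.25% → $0.20
Total tax = $4.56 + $0.24 + $0.20 = $5.00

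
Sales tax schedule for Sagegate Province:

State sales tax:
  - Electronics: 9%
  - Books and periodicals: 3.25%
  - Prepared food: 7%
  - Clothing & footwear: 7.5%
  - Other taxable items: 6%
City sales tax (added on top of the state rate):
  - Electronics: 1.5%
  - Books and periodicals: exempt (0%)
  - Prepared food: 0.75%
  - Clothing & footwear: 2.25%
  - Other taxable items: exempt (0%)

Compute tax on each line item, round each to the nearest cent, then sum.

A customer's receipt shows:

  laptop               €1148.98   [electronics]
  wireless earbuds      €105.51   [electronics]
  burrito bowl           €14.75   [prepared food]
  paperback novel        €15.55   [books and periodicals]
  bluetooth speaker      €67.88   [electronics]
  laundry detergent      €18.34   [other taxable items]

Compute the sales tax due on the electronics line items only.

Laptop €1148.98: electronics → 9% + 1.5% city = 10.5% → €120.64
Wireless earbuds €105.51: electronics → 9% + 1.5% city = 10.5% → €11.08
Bluetooth speaker €67.88: electronics → 9% + 1.5% city = 10.5% → €7.13
Tax on electronics = €120.64 + €11.08 + €7.13 = €138.85

€138.85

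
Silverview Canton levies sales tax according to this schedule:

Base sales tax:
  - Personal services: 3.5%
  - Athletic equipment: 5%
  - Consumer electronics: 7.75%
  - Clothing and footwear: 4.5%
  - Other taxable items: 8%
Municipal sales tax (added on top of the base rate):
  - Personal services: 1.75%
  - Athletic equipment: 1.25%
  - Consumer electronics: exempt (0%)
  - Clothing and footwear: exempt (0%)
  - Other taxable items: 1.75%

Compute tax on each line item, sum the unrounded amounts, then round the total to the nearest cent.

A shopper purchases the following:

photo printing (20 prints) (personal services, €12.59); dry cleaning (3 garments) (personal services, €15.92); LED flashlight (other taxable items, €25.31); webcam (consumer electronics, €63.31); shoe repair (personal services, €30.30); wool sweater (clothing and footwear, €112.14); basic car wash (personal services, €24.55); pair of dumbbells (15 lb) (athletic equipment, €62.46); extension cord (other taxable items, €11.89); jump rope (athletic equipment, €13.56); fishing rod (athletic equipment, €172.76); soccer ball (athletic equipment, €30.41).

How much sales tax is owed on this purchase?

€35.41

Photo printing (20 prints) €12.59: personal services → 3.5% + 1.75% municipal = 5.25% → €0.660975
Dry cleaning (3 garments) €15.92: personal services → 3.5% + 1.75% municipal = 5.25% → €0.8358
LED flashlight €25.31: other taxable items → 8% + 1.75% municipal = 9.75% → €2.467725
Webcam €63.31: consumer electronics → 7.75% + 0% municipal = 7.75% → €4.906525
Shoe repair €30.30: personal services → 3.5% + 1.75% municipal = 5.25% → €1.59075
Wool sweater €112.14: clothing and footwear → 4.5% + 0% municipal = 4.5% → €5.0463
Basic car wash €24.55: personal services → 3.5% + 1.75% municipal = 5.25% → €1.288875
Pair of dumbbells (15 lb) €62.46: athletic equipment → 5% + 1.25% municipal = 6.25% → €3.90375
Extension cord €11.89: other taxable items → 8% + 1.75% municipal = 9.75% → €1.159275
Jump rope €13.56: athletic equipment → 5% + 1.25% municipal = 6.25% → €0.8475
Fishing rod €172.76: athletic equipment → 5% + 1.25% municipal = 6.25% → €10.7975
Soccer ball €30.41: athletic equipment → 5% + 1.25% municipal = 6.25% → €1.900625
Unrounded tax sum = €35.4056 → €35.41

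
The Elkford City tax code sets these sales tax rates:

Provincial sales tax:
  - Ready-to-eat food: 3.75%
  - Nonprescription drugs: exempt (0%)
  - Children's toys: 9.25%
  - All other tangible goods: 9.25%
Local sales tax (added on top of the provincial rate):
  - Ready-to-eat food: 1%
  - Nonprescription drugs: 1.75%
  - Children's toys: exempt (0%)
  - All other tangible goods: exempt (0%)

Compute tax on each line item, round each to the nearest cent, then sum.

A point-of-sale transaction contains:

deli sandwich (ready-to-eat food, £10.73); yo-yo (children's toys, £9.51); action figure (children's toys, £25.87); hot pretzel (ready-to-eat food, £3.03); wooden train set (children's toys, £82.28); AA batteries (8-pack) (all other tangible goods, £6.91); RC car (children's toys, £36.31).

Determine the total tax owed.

Deli sandwich £10.73: ready-to-eat food → 3.75% + 1% local = 4.75% → £0.51
Yo-yo £9.51: children's toys → 9.25% + 0% local = 9.25% → £0.88
Action figure £25.87: children's toys → 9.25% + 0% local = 9.25% → £2.39
Hot pretzel £3.03: ready-to-eat food → 3.75% + 1% local = 4.75% → £0.14
Wooden train set £82.28: children's toys → 9.25% + 0% local = 9.25% → £7.61
AA batteries (8-pack) £6.91: all other tangible goods → 9.25% + 0% local = 9.25% → £0.64
RC car £36.31: children's toys → 9.25% + 0% local = 9.25% → £3.36
Total tax = £0.51 + £0.88 + £2.39 + £0.14 + £7.61 + £0.64 + £3.36 = £15.53

£15.53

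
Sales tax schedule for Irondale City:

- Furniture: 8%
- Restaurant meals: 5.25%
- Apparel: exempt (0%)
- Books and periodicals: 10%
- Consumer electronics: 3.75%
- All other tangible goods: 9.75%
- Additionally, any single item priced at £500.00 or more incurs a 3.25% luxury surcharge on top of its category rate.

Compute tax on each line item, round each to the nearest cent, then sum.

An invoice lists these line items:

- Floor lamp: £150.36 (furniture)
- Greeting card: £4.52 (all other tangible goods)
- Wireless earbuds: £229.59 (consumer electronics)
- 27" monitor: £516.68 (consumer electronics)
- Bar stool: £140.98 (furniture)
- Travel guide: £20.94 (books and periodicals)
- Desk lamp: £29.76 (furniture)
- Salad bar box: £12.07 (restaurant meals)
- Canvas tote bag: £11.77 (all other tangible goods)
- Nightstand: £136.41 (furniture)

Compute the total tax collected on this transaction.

Floor lamp £150.36: furniture → 8% → £12.03
Greeting card £4.52: all other tangible goods → 9.75% → £0.44
Wireless earbuds £229.59: consumer electronics → 3.75% → £8.61
27" monitor £516.68: consumer electronics → 3.75% + 3.25% surcharge = 7% → £36.17
Bar stool £140.98: furniture → 8% → £11.28
Travel guide £20.94: books and periodicals → 10% → £2.09
Desk lamp £29.76: furniture → 8% → £2.38
Salad bar box £12.07: restaurant meals → 5.25% → £0.63
Canvas tote bag £11.77: all other tangible goods → 9.75% → £1.15
Nightstand £136.41: furniture → 8% → £10.91
Total tax = £12.03 + £0.44 + £8.61 + £36.17 + £11.28 + £2.09 + £2.38 + £0.63 + £1.15 + £10.91 = £85.69

£85.69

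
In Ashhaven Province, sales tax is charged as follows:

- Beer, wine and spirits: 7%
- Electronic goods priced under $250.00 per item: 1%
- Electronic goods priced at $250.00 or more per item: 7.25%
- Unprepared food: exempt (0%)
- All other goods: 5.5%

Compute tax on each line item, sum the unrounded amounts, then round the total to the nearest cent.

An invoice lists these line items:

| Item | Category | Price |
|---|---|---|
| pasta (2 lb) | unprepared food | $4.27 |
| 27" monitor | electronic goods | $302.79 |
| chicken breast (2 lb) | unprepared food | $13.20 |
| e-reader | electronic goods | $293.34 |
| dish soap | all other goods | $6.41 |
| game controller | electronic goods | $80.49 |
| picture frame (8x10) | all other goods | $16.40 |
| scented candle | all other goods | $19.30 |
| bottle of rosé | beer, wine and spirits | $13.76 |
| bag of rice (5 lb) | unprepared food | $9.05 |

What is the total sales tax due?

$47.30

Pasta (2 lb) $4.27: unprepared food → 0% → $0.00
27" monitor $302.79: electronic goods, $250.00 or more → 7.25% → $21.952275
Chicken breast (2 lb) $13.20: unprepared food → 0% → $0.00
E-reader $293.34: electronic goods, $250.00 or more → 7.25% → $21.26715
Dish soap $6.41: all other goods → 5.5% → $0.35255
Game controller $80.49: electronic goods, under $250.00 → 1% → $0.8049
Picture frame (8x10) $16.40: all other goods → 5.5% → $0.902
Scented candle $19.30: all other goods → 5.5% → $1.0615
Bottle of rosé $13.76: beer, wine and spirits → 7% → $0.9632
Bag of rice (5 lb) $9.05: unprepared food → 0% → $0.00
Unrounded tax sum = $47.303575 → $47.30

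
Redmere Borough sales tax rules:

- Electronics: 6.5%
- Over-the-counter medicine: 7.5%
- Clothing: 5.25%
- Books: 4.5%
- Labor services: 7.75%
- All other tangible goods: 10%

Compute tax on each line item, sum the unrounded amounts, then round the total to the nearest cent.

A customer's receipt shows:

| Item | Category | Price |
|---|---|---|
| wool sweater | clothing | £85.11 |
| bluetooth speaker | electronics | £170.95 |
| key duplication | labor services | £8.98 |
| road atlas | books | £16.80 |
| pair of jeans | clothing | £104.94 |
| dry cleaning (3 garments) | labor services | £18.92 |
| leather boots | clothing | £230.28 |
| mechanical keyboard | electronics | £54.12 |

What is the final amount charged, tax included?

£729.72

Wool sweater £85.11: clothing → 5.25% → £4.468275
Bluetooth speaker £170.95: electronics → 6.5% → £11.11175
Key duplication £8.98: labor services → 7.75% → £0.69595
Road atlas £16.80: books → 4.5% → £0.756
Pair of jeans £104.94: clothing → 5.25% → £5.50935
Dry cleaning (3 garments) £18.92: labor services → 7.75% → £1.4663
Leather boots £230.28: clothing → 5.25% → £12.0897
Mechanical keyboard £54.12: electronics → 6.5% → £3.5178
Subtotal = £690.10; unrounded tax = £39.615125 → £39.62; total due = £729.72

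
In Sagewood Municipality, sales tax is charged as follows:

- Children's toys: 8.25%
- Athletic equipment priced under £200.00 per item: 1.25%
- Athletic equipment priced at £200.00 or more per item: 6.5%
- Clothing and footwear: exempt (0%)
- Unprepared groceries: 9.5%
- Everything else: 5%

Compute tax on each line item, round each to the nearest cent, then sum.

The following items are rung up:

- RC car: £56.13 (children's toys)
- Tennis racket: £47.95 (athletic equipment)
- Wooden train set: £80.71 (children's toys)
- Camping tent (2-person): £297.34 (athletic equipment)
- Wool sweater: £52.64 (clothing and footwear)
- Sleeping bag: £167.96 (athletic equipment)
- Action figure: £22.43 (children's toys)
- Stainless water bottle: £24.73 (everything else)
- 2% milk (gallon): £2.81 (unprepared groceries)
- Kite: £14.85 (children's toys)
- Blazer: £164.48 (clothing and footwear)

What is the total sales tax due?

£37.91

RC car £56.13: children's toys → 8.25% → £4.63
Tennis racket £47.95: athletic equipment, under £200.00 → 1.25% → £0.60
Wooden train set £80.71: children's toys → 8.25% → £6.66
Camping tent (2-person) £297.34: athletic equipment, £200.00 or more → 6.5% → £19.33
Wool sweater £52.64: clothing and footwear → 0% → £0.00
Sleeping bag £167.96: athletic equipment, under £200.00 → 1.25% → £2.10
Action figure £22.43: children's toys → 8.25% → £1.85
Stainless water bottle £24.73: everything else → 5% → £1.24
2% milk (gallon) £2.81: unprepared groceries → 9.5% → £0.27
Kite £14.85: children's toys → 8.25% → £1.23
Blazer £164.48: clothing and footwear → 0% → £0.00
Total tax = £4.63 + £0.60 + £6.66 + £19.33 + £2.10 + £1.85 + £1.24 + £0.27 + £1.23 = £37.91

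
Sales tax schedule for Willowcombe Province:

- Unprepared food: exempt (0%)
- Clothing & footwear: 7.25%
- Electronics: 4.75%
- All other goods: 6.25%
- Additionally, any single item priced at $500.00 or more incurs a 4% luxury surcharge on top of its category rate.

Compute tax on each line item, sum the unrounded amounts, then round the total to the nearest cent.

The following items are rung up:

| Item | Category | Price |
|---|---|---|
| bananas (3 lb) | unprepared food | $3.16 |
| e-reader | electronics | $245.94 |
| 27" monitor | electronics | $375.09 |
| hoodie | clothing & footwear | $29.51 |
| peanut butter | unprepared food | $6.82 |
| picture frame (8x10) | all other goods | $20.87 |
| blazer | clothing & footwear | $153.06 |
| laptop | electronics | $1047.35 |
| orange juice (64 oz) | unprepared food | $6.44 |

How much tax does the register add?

$135.68

Bananas (3 lb) $3.16: unprepared food → 0% → $0.00
E-reader $245.94: electronics → 4.75% → $11.68215
27" monitor $375.09: electronics → 4.75% → $17.816775
Hoodie $29.51: clothing & footwear → 7.25% → $2.139475
Peanut butter $6.82: unprepared food → 0% → $0.00
Picture frame (8x10) $20.87: all other goods → 6.25% → $1.304375
Blazer $153.06: clothing & footwear → 7.25% → $11.09685
Laptop $1047.35: electronics → 4.75% + 4% surcharge = 8.75% → $91.643125
Orange juice (64 oz) $6.44: unprepared food → 0% → $0.00
Unrounded tax sum = $135.68275 → $135.68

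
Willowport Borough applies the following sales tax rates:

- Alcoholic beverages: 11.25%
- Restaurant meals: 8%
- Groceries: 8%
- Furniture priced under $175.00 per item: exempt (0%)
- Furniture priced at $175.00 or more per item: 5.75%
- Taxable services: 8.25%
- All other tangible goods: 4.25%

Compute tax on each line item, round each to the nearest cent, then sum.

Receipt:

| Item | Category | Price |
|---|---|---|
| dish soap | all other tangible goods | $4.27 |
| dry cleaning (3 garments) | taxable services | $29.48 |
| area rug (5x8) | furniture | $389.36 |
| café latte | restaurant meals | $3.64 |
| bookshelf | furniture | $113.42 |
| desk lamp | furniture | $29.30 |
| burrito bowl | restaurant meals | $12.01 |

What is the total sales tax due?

$26.25

Dish soap $4.27: all other tangible goods → 4.25% → $0.18
Dry cleaning (3 garments) $29.48: taxable services → 8.25% → $2.43
Area rug (5x8) $389.36: furniture, $175.00 or more → 5.75% → $22.39
Café latte $3.64: restaurant meals → 8% → $0.29
Bookshelf $113.42: furniture, under $175.00 → 0% → $0.00
Desk lamp $29.30: furniture, under $175.00 → 0% → $0.00
Burrito bowl $12.01: restaurant meals → 8% → $0.96
Total tax = $0.18 + $2.43 + $22.39 + $0.29 + $0.96 = $26.25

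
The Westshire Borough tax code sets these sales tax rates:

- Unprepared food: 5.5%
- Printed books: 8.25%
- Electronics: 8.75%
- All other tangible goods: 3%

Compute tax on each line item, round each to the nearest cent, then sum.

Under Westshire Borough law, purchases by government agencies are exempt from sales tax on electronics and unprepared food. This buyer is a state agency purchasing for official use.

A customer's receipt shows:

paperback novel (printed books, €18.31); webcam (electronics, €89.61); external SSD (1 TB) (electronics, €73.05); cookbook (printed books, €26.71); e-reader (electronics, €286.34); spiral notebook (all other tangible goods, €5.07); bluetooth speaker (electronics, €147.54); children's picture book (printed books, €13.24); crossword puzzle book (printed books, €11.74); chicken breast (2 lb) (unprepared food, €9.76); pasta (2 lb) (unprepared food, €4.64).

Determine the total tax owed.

Paperback novel €18.31: printed books → 8.25% → €1.51
Webcam €89.61: electronics, buyer-exempt → 0% → €0.00
External SSD (1 TB) €73.05: electronics, buyer-exempt → 0% → €0.00
Cookbook €26.71: printed books → 8.25% → €2.20
E-reader €286.34: electronics, buyer-exempt → 0% → €0.00
Spiral notebook €5.07: all other tangible goods → 3% → €0.15
Bluetooth speaker €147.54: electronics, buyer-exempt → 0% → €0.00
Children's picture book €13.24: printed books → 8.25% → €1.09
Crossword puzzle book €11.74: printed books → 8.25% → €0.97
Chicken breast (2 lb) €9.76: unprepared food, buyer-exempt → 0% → €0.00
Pasta (2 lb) €4.64: unprepared food, buyer-exempt → 0% → €0.00
Total tax = €1.51 + €2.20 + €0.15 + €1.09 + €0.97 = €5.92

€5.92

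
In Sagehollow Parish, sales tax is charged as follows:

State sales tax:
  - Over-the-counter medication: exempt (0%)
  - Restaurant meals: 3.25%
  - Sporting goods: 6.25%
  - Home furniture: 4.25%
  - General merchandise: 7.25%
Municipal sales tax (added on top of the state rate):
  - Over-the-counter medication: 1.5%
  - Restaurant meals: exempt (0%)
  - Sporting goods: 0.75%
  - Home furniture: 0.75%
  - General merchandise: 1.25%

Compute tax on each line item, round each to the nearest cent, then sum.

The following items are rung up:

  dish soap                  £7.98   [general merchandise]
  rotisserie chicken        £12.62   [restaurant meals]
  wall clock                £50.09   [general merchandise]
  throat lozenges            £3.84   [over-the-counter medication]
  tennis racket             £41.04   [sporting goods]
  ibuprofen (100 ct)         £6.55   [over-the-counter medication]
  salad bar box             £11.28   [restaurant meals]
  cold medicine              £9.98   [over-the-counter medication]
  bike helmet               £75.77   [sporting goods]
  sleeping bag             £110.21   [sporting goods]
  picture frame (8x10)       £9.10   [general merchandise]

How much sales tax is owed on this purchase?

Dish soap £7.98: general merchandise → 7.25% + 1.25% municipal = 8.5% → £0.68
Rotisserie chicken £12.62: restaurant meals → 3.25% + 0% municipal = 3.25% → £0.41
Wall clock £50.09: general merchandise → 7.25% + 1.25% municipal = 8.5% → £4.26
Throat lozenges £3.84: over-the-counter medication → 0% + 1.5% municipal = 1.5% → £0.06
Tennis racket £41.04: sporting goods → 6.25% + 0.75% municipal = 7% → £2.87
Ibuprofen (100 ct) £6.55: over-the-counter medication → 0% + 1.5% municipal = 1.5% → £0.10
Salad bar box £11.28: restaurant meals → 3.25% + 0% municipal = 3.25% → £0.37
Cold medicine £9.98: over-the-counter medication → 0% + 1.5% municipal = 1.5% → £0.15
Bike helmet £75.77: sporting goods → 6.25% + 0.75% municipal = 7% → £5.30
Sleeping bag £110.21: sporting goods → 6.25% + 0.75% municipal = 7% → £7.71
Picture frame (8x10) £9.10: general merchandise → 7.25% + 1.25% municipal = 8.5% → £0.77
Total tax = £0.68 + £0.41 + £4.26 + £0.06 + £2.87 + £0.10 + £0.37 + £0.15 + £5.30 + £7.71 + £0.77 = £22.68

£22.68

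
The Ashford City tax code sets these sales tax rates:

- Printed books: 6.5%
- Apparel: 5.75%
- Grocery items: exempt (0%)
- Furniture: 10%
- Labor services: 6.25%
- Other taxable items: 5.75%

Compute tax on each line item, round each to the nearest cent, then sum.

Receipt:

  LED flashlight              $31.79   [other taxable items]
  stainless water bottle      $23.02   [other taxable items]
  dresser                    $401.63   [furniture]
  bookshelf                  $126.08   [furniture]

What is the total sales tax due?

$55.92

LED flashlight $31.79: other taxable items → 5.75% → $1.83
Stainless water bottle $23.02: other taxable items → 5.75% → $1.32
Dresser $401.63: furniture → 10% → $40.16
Bookshelf $126.08: furniture → 10% → $12.61
Total tax = $1.83 + $1.32 + $40.16 + $12.61 = $55.92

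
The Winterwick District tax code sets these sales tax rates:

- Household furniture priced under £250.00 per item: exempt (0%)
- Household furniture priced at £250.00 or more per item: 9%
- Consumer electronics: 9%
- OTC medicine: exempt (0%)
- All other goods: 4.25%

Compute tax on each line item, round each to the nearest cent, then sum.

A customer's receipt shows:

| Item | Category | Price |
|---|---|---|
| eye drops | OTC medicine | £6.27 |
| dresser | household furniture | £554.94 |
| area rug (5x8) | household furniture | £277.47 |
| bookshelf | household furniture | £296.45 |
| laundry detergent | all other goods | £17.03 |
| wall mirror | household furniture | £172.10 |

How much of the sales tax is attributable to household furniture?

Dresser £554.94: household furniture, £250.00 or more → 9% → £49.94
Area rug (5x8) £277.47: household furniture, £250.00 or more → 9% → £24.97
Bookshelf £296.45: household furniture, £250.00 or more → 9% → £26.68
Wall mirror £172.10: household furniture, under £250.00 → 0% → £0.00
Tax on household furniture = £49.94 + £24.97 + £26.68 + £0.00 = £101.59

£101.59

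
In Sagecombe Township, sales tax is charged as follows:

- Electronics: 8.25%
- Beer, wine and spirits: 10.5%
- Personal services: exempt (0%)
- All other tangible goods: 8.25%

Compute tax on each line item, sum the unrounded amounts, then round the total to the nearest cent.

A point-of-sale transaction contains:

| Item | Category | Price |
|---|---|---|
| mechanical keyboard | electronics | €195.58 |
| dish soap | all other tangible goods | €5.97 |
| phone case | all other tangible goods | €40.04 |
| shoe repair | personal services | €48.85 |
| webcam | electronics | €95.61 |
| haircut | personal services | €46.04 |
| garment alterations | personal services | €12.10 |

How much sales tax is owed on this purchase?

€27.82

Mechanical keyboard €195.58: electronics → 8.25% → €16.13535
Dish soap €5.97: all other tangible goods → 8.25% → €0.492525
Phone case €40.04: all other tangible goods → 8.25% → €3.3033
Shoe repair €48.85: personal services → 0% → €0.00
Webcam €95.61: electronics → 8.25% → €7.887825
Haircut €46.04: personal services → 0% → €0.00
Garment alterations €12.10: personal services → 0% → €0.00
Unrounded tax sum = €27.819 → €27.82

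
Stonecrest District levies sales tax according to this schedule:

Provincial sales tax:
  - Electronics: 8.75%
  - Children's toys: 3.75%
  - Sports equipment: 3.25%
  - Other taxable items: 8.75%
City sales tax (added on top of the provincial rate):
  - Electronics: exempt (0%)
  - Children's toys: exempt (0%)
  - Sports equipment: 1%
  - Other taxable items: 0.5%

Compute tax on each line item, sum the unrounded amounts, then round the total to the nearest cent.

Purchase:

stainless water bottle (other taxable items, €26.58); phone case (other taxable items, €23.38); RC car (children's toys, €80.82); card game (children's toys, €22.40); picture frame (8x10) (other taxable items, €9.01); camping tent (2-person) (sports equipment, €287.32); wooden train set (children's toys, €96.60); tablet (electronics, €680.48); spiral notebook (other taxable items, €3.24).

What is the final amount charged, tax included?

Stainless water bottle €26.58: other taxable items → 8.75% + 0.5% city = 9.25% → €2.45865
Phone case €23.38: other taxable items → 8.75% + 0.5% city = 9.25% → €2.16265
RC car €80.82: children's toys → 3.75% + 0% city = 3.75% → €3.03075
Card game €22.40: children's toys → 3.75% + 0% city = 3.75% → €0.84
Picture frame (8x10) €9.01: other taxable items → 8.75% + 0.5% city = 9.25% → €0.833425
Camping tent (2-person) €287.32: sports equipment → 3.25% + 1% city = 4.25% → €12.2111
Wooden train set €96.60: children's toys → 3.75% + 0% city = 3.75% → €3.6225
Tablet €680.48: electronics → 8.75% + 0% city = 8.75% → €59.542
Spiral notebook €3.24: other taxable items → 8.75% + 0.5% city = 9.25% → €0.2997
Subtotal = €1229.83; unrounded tax = €85.000775 → €85.00; total due = €1314.83

€1314.83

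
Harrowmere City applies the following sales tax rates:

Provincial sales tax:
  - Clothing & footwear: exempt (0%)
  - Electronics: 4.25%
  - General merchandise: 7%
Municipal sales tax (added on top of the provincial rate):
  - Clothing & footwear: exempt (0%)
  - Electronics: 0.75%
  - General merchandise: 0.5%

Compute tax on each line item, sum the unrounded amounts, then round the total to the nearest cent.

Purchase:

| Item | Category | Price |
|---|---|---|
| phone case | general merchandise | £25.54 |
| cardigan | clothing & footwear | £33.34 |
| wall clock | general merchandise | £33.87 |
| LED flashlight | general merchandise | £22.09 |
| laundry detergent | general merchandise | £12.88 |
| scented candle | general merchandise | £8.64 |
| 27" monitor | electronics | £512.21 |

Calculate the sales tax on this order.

Phone case £25.54: general merchandise → 7% + 0.5% municipal = 7.5% → £1.9155
Cardigan £33.34: clothing & footwear → 0% + 0% municipal = 0% → £0.00
Wall clock £33.87: general merchandise → 7% + 0.5% municipal = 7.5% → £2.54025
LED flashlight £22.09: general merchandise → 7% + 0.5% municipal = 7.5% → £1.65675
Laundry detergent £12.88: general merchandise → 7% + 0.5% municipal = 7.5% → £0.966
Scented candle £8.64: general merchandise → 7% + 0.5% municipal = 7.5% → £0.648
27" monitor £512.21: electronics → 4.25% + 0.75% municipal = 5% → £25.6105
Unrounded tax sum = £33.337 → £33.34

£33.34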